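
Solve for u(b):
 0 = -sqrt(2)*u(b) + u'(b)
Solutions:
 u(b) = C1*exp(sqrt(2)*b)


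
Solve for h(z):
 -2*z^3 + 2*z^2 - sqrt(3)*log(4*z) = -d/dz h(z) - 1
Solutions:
 h(z) = C1 + z^4/2 - 2*z^3/3 + sqrt(3)*z*log(z) - sqrt(3)*z - z + 2*sqrt(3)*z*log(2)


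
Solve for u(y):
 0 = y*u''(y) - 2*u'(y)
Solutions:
 u(y) = C1 + C2*y^3


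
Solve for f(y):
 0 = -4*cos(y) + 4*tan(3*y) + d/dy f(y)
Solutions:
 f(y) = C1 + 4*log(cos(3*y))/3 + 4*sin(y)


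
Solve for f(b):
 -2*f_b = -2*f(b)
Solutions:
 f(b) = C1*exp(b)


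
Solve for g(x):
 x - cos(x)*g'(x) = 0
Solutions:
 g(x) = C1 + Integral(x/cos(x), x)


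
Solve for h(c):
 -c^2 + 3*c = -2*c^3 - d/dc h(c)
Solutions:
 h(c) = C1 - c^4/2 + c^3/3 - 3*c^2/2


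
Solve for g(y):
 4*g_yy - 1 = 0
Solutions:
 g(y) = C1 + C2*y + y^2/8


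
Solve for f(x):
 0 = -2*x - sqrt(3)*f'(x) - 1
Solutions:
 f(x) = C1 - sqrt(3)*x^2/3 - sqrt(3)*x/3


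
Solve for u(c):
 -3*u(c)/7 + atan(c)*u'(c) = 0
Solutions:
 u(c) = C1*exp(3*Integral(1/atan(c), c)/7)


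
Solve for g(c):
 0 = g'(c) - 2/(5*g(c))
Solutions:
 g(c) = -sqrt(C1 + 20*c)/5
 g(c) = sqrt(C1 + 20*c)/5


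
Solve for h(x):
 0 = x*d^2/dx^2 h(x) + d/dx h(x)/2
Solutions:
 h(x) = C1 + C2*sqrt(x)


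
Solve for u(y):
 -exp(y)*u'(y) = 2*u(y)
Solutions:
 u(y) = C1*exp(2*exp(-y))


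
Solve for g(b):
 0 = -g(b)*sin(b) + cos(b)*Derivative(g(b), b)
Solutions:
 g(b) = C1/cos(b)


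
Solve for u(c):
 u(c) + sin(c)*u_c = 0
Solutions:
 u(c) = C1*sqrt(cos(c) + 1)/sqrt(cos(c) - 1)


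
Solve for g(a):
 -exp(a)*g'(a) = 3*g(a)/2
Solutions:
 g(a) = C1*exp(3*exp(-a)/2)


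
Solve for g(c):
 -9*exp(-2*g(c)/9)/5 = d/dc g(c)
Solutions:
 g(c) = 9*log(-sqrt(C1 - 9*c)) - 9*log(15) + 9*log(10)/2
 g(c) = 9*log(C1 - 9*c)/2 - 9*log(15) + 9*log(10)/2


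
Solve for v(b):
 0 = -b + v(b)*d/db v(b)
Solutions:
 v(b) = -sqrt(C1 + b^2)
 v(b) = sqrt(C1 + b^2)


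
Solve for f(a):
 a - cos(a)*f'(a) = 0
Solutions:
 f(a) = C1 + Integral(a/cos(a), a)


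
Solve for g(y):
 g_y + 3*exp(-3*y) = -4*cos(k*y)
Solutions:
 g(y) = C1 + exp(-3*y) - 4*sin(k*y)/k


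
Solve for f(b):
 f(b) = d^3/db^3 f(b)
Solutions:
 f(b) = C3*exp(b) + (C1*sin(sqrt(3)*b/2) + C2*cos(sqrt(3)*b/2))*exp(-b/2)


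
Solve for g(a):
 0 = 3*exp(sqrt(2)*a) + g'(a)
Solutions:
 g(a) = C1 - 3*sqrt(2)*exp(sqrt(2)*a)/2


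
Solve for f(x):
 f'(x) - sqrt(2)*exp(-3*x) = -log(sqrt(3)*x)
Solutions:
 f(x) = C1 - x*log(x) + x*(1 - log(3)/2) - sqrt(2)*exp(-3*x)/3


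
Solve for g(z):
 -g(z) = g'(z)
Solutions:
 g(z) = C1*exp(-z)


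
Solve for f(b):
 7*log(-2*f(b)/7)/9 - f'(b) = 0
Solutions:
 -9*Integral(1/(log(-_y) - log(7) + log(2)), (_y, f(b)))/7 = C1 - b


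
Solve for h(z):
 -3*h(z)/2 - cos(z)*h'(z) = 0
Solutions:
 h(z) = C1*(sin(z) - 1)^(3/4)/(sin(z) + 1)^(3/4)


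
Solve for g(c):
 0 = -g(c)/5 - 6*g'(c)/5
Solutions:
 g(c) = C1*exp(-c/6)


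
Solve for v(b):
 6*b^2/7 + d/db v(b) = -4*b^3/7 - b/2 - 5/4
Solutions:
 v(b) = C1 - b^4/7 - 2*b^3/7 - b^2/4 - 5*b/4


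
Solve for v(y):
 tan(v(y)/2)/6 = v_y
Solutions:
 v(y) = -2*asin(C1*exp(y/12)) + 2*pi
 v(y) = 2*asin(C1*exp(y/12))


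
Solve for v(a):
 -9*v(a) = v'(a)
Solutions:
 v(a) = C1*exp(-9*a)


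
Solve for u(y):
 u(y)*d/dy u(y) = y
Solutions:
 u(y) = -sqrt(C1 + y^2)
 u(y) = sqrt(C1 + y^2)


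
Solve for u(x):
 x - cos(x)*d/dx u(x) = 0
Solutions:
 u(x) = C1 + Integral(x/cos(x), x)


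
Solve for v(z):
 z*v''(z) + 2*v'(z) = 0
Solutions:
 v(z) = C1 + C2/z


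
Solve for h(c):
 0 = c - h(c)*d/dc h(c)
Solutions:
 h(c) = -sqrt(C1 + c^2)
 h(c) = sqrt(C1 + c^2)


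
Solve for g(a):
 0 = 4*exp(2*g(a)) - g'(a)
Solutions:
 g(a) = log(-sqrt(-1/(C1 + 4*a))) - log(2)/2
 g(a) = log(-1/(C1 + 4*a))/2 - log(2)/2


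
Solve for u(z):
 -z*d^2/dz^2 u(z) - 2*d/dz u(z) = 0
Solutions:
 u(z) = C1 + C2/z


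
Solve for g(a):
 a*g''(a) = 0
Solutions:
 g(a) = C1 + C2*a


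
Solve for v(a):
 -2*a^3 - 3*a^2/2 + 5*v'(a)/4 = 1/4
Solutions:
 v(a) = C1 + 2*a^4/5 + 2*a^3/5 + a/5


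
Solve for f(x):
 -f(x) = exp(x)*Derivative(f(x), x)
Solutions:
 f(x) = C1*exp(exp(-x))


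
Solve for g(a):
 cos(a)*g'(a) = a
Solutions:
 g(a) = C1 + Integral(a/cos(a), a)


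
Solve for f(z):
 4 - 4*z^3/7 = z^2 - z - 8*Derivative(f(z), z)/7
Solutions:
 f(z) = C1 + z^4/8 + 7*z^3/24 - 7*z^2/16 - 7*z/2


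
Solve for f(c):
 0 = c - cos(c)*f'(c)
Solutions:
 f(c) = C1 + Integral(c/cos(c), c)


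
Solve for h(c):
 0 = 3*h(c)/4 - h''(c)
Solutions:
 h(c) = C1*exp(-sqrt(3)*c/2) + C2*exp(sqrt(3)*c/2)


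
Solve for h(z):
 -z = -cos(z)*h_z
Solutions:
 h(z) = C1 + Integral(z/cos(z), z)


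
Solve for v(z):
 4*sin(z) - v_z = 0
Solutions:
 v(z) = C1 - 4*cos(z)


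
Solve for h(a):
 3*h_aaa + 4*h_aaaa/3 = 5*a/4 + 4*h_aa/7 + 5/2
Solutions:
 h(a) = C1 + C2*a + C3*exp(a*(-63 + sqrt(5313))/56) + C4*exp(-a*(63 + sqrt(5313))/56) - 35*a^3/96 - 1015*a^2/128


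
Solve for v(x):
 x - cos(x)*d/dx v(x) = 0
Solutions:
 v(x) = C1 + Integral(x/cos(x), x)


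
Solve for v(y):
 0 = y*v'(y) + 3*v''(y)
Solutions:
 v(y) = C1 + C2*erf(sqrt(6)*y/6)


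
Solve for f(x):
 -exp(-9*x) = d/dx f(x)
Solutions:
 f(x) = C1 + exp(-9*x)/9


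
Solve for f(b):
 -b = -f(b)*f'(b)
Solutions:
 f(b) = -sqrt(C1 + b^2)
 f(b) = sqrt(C1 + b^2)


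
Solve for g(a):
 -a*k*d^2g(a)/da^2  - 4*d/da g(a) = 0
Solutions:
 g(a) = C1 + a^(((re(k) - 4)*re(k) + im(k)^2)/(re(k)^2 + im(k)^2))*(C2*sin(4*log(a)*Abs(im(k))/(re(k)^2 + im(k)^2)) + C3*cos(4*log(a)*im(k)/(re(k)^2 + im(k)^2)))


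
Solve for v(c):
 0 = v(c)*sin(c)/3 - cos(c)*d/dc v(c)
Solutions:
 v(c) = C1/cos(c)^(1/3)


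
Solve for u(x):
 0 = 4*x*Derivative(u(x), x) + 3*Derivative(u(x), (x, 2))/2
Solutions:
 u(x) = C1 + C2*erf(2*sqrt(3)*x/3)


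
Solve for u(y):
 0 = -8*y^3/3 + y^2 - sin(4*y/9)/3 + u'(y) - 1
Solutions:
 u(y) = C1 + 2*y^4/3 - y^3/3 + y - 3*cos(4*y/9)/4


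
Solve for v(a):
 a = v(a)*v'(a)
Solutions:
 v(a) = -sqrt(C1 + a^2)
 v(a) = sqrt(C1 + a^2)


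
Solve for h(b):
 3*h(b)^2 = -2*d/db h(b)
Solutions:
 h(b) = 2/(C1 + 3*b)


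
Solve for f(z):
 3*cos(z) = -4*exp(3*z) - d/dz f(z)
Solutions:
 f(z) = C1 - 4*exp(3*z)/3 - 3*sin(z)


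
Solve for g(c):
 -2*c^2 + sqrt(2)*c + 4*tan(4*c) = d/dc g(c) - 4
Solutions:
 g(c) = C1 - 2*c^3/3 + sqrt(2)*c^2/2 + 4*c - log(cos(4*c))


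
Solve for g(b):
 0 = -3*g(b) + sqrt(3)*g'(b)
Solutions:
 g(b) = C1*exp(sqrt(3)*b)


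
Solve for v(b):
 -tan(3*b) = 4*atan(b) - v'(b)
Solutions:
 v(b) = C1 + 4*b*atan(b) - 2*log(b^2 + 1) - log(cos(3*b))/3


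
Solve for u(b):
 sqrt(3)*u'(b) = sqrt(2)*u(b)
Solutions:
 u(b) = C1*exp(sqrt(6)*b/3)


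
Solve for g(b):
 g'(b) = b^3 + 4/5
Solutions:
 g(b) = C1 + b^4/4 + 4*b/5


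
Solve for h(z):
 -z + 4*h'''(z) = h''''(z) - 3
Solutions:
 h(z) = C1 + C2*z + C3*z^2 + C4*exp(4*z) + z^4/96 - 11*z^3/96


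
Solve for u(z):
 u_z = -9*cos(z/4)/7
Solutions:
 u(z) = C1 - 36*sin(z/4)/7


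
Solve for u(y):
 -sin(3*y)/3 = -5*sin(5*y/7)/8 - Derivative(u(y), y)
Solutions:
 u(y) = C1 + 7*cos(5*y/7)/8 - cos(3*y)/9


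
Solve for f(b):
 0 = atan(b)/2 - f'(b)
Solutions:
 f(b) = C1 + b*atan(b)/2 - log(b^2 + 1)/4


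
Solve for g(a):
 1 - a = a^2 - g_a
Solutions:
 g(a) = C1 + a^3/3 + a^2/2 - a


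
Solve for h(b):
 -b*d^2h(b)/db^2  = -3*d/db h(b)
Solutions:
 h(b) = C1 + C2*b^4


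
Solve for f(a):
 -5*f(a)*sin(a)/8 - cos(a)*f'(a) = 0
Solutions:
 f(a) = C1*cos(a)^(5/8)


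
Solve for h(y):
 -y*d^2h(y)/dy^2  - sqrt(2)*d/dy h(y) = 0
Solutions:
 h(y) = C1 + C2*y^(1 - sqrt(2))


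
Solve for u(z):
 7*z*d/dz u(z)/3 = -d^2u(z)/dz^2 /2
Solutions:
 u(z) = C1 + C2*erf(sqrt(21)*z/3)


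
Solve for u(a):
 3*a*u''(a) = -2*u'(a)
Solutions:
 u(a) = C1 + C2*a^(1/3)


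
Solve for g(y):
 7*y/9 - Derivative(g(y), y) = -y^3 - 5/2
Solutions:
 g(y) = C1 + y^4/4 + 7*y^2/18 + 5*y/2


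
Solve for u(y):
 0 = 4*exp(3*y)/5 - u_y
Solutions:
 u(y) = C1 + 4*exp(3*y)/15


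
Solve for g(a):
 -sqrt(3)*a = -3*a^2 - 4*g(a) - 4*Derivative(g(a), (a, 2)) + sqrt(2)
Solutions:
 g(a) = C1*sin(a) + C2*cos(a) - 3*a^2/4 + sqrt(3)*a/4 + sqrt(2)/4 + 3/2


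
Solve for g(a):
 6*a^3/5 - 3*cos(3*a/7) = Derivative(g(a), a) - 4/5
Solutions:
 g(a) = C1 + 3*a^4/10 + 4*a/5 - 7*sin(3*a/7)


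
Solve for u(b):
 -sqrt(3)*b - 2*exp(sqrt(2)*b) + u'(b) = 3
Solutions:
 u(b) = C1 + sqrt(3)*b^2/2 + 3*b + sqrt(2)*exp(sqrt(2)*b)


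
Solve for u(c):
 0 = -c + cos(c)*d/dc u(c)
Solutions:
 u(c) = C1 + Integral(c/cos(c), c)


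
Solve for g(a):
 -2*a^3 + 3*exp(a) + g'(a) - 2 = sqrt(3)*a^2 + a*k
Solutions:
 g(a) = C1 + a^4/2 + sqrt(3)*a^3/3 + a^2*k/2 + 2*a - 3*exp(a)


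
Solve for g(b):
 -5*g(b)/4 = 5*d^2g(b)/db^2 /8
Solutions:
 g(b) = C1*sin(sqrt(2)*b) + C2*cos(sqrt(2)*b)


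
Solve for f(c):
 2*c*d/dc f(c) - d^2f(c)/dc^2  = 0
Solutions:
 f(c) = C1 + C2*erfi(c)


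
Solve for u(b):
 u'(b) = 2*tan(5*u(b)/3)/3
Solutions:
 u(b) = -3*asin(C1*exp(10*b/9))/5 + 3*pi/5
 u(b) = 3*asin(C1*exp(10*b/9))/5


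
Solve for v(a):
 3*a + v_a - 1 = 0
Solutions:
 v(a) = C1 - 3*a^2/2 + a


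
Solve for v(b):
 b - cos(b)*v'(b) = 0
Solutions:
 v(b) = C1 + Integral(b/cos(b), b)


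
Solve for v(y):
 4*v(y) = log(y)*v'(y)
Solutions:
 v(y) = C1*exp(4*Integral(1/log(y), y))


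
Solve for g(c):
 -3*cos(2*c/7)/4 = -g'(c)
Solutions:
 g(c) = C1 + 21*sin(2*c/7)/8


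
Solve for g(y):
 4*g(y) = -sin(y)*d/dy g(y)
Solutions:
 g(y) = C1*(cos(y)^2 + 2*cos(y) + 1)/(cos(y)^2 - 2*cos(y) + 1)


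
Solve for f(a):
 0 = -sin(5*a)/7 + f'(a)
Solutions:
 f(a) = C1 - cos(5*a)/35


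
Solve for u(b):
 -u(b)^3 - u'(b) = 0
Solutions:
 u(b) = -sqrt(2)*sqrt(-1/(C1 - b))/2
 u(b) = sqrt(2)*sqrt(-1/(C1 - b))/2


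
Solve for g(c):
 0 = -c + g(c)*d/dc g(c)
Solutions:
 g(c) = -sqrt(C1 + c^2)
 g(c) = sqrt(C1 + c^2)


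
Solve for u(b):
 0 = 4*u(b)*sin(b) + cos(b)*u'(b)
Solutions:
 u(b) = C1*cos(b)^4


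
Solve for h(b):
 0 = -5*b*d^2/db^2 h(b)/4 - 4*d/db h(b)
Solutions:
 h(b) = C1 + C2/b^(11/5)


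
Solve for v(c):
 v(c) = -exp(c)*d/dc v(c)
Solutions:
 v(c) = C1*exp(exp(-c))


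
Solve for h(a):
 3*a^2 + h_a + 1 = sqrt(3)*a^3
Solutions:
 h(a) = C1 + sqrt(3)*a^4/4 - a^3 - a


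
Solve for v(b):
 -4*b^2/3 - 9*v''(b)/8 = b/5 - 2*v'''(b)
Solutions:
 v(b) = C1 + C2*b + C3*exp(9*b/16) - 8*b^4/81 - 2668*b^3/3645 - 42688*b^2/10935


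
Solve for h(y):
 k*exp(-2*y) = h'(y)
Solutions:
 h(y) = C1 - k*exp(-2*y)/2


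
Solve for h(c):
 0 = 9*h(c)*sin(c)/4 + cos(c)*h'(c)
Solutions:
 h(c) = C1*cos(c)^(9/4)


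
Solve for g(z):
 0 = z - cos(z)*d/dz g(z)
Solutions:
 g(z) = C1 + Integral(z/cos(z), z)


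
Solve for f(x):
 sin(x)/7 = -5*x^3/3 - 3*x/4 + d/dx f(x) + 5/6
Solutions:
 f(x) = C1 + 5*x^4/12 + 3*x^2/8 - 5*x/6 - cos(x)/7


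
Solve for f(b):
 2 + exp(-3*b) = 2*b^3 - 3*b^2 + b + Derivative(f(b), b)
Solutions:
 f(b) = C1 - b^4/2 + b^3 - b^2/2 + 2*b - exp(-3*b)/3


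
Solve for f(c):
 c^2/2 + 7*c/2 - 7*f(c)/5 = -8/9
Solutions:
 f(c) = 5*c^2/14 + 5*c/2 + 40/63


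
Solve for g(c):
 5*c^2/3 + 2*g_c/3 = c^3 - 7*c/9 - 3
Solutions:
 g(c) = C1 + 3*c^4/8 - 5*c^3/6 - 7*c^2/12 - 9*c/2


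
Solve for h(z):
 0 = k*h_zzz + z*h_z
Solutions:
 h(z) = C1 + Integral(C2*airyai(z*(-1/k)^(1/3)) + C3*airybi(z*(-1/k)^(1/3)), z)


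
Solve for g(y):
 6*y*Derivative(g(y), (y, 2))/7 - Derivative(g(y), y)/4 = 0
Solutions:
 g(y) = C1 + C2*y^(31/24)


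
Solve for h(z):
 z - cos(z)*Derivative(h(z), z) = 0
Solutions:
 h(z) = C1 + Integral(z/cos(z), z)


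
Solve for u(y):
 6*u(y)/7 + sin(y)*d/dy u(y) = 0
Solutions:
 u(y) = C1*(cos(y) + 1)^(3/7)/(cos(y) - 1)^(3/7)


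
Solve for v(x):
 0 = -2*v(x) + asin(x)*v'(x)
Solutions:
 v(x) = C1*exp(2*Integral(1/asin(x), x))


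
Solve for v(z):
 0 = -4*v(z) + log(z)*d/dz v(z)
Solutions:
 v(z) = C1*exp(4*Integral(1/log(z), z))


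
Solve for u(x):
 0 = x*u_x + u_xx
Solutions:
 u(x) = C1 + C2*erf(sqrt(2)*x/2)


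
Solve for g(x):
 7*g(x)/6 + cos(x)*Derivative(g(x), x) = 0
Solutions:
 g(x) = C1*(sin(x) - 1)^(7/12)/(sin(x) + 1)^(7/12)


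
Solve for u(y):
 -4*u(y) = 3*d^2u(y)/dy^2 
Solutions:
 u(y) = C1*sin(2*sqrt(3)*y/3) + C2*cos(2*sqrt(3)*y/3)


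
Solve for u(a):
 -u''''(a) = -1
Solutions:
 u(a) = C1 + C2*a + C3*a^2 + C4*a^3 + a^4/24


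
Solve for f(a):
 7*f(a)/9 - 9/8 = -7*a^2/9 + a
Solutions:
 f(a) = -a^2 + 9*a/7 + 81/56


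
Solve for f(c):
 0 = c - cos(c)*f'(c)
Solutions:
 f(c) = C1 + Integral(c/cos(c), c)


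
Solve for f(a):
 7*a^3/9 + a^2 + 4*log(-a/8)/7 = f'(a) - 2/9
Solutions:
 f(a) = C1 + 7*a^4/36 + a^3/3 + 4*a*log(-a)/7 + 2*a*(-54*log(2) - 11)/63


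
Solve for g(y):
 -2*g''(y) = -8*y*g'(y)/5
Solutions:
 g(y) = C1 + C2*erfi(sqrt(10)*y/5)


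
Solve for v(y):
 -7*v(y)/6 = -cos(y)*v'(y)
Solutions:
 v(y) = C1*(sin(y) + 1)^(7/12)/(sin(y) - 1)^(7/12)


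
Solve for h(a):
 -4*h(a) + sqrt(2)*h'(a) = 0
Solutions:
 h(a) = C1*exp(2*sqrt(2)*a)


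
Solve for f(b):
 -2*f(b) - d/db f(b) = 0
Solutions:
 f(b) = C1*exp(-2*b)


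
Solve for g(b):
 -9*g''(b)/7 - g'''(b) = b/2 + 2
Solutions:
 g(b) = C1 + C2*b + C3*exp(-9*b/7) - 7*b^3/108 - 203*b^2/324


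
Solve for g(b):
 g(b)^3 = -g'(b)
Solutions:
 g(b) = -sqrt(2)*sqrt(-1/(C1 - b))/2
 g(b) = sqrt(2)*sqrt(-1/(C1 - b))/2


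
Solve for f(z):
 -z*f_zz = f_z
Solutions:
 f(z) = C1 + C2*log(z)


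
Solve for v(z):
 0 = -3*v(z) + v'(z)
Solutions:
 v(z) = C1*exp(3*z)


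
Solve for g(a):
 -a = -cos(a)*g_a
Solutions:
 g(a) = C1 + Integral(a/cos(a), a)


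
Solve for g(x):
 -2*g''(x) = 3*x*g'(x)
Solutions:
 g(x) = C1 + C2*erf(sqrt(3)*x/2)


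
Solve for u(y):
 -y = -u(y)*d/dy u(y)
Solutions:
 u(y) = -sqrt(C1 + y^2)
 u(y) = sqrt(C1 + y^2)


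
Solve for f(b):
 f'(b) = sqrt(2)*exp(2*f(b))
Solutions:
 f(b) = log(-sqrt(-1/(C1 + sqrt(2)*b))) - log(2)/2
 f(b) = log(-1/(C1 + sqrt(2)*b))/2 - log(2)/2


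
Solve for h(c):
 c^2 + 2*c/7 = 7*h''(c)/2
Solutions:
 h(c) = C1 + C2*c + c^4/42 + 2*c^3/147


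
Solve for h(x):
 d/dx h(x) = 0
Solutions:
 h(x) = C1


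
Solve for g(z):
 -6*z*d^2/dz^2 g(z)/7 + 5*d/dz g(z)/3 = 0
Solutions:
 g(z) = C1 + C2*z^(53/18)


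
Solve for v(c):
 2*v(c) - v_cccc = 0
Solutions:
 v(c) = C1*exp(-2^(1/4)*c) + C2*exp(2^(1/4)*c) + C3*sin(2^(1/4)*c) + C4*cos(2^(1/4)*c)


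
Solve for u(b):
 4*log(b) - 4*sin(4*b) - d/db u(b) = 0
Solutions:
 u(b) = C1 + 4*b*log(b) - 4*b + cos(4*b)


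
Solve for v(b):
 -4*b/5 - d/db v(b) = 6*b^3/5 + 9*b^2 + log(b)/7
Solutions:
 v(b) = C1 - 3*b^4/10 - 3*b^3 - 2*b^2/5 - b*log(b)/7 + b/7


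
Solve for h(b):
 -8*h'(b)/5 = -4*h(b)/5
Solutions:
 h(b) = C1*exp(b/2)


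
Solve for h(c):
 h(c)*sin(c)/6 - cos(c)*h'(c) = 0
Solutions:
 h(c) = C1/cos(c)^(1/6)


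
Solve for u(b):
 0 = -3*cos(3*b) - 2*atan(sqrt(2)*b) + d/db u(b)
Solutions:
 u(b) = C1 + 2*b*atan(sqrt(2)*b) - sqrt(2)*log(2*b^2 + 1)/2 + sin(3*b)


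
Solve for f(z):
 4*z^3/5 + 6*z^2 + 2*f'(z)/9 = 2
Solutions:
 f(z) = C1 - 9*z^4/10 - 9*z^3 + 9*z


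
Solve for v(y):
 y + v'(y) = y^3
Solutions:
 v(y) = C1 + y^4/4 - y^2/2


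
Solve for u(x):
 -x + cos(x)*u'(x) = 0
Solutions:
 u(x) = C1 + Integral(x/cos(x), x)


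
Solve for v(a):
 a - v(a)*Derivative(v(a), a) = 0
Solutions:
 v(a) = -sqrt(C1 + a^2)
 v(a) = sqrt(C1 + a^2)


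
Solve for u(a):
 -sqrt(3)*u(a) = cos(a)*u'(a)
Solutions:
 u(a) = C1*(sin(a) - 1)^(sqrt(3)/2)/(sin(a) + 1)^(sqrt(3)/2)


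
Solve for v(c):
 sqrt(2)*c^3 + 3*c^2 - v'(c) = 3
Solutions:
 v(c) = C1 + sqrt(2)*c^4/4 + c^3 - 3*c


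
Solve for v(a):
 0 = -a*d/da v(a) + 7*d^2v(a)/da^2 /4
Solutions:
 v(a) = C1 + C2*erfi(sqrt(14)*a/7)


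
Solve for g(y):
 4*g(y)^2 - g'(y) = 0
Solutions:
 g(y) = -1/(C1 + 4*y)


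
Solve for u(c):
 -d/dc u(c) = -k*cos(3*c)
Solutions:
 u(c) = C1 + k*sin(3*c)/3


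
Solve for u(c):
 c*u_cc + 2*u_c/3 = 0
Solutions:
 u(c) = C1 + C2*c^(1/3)


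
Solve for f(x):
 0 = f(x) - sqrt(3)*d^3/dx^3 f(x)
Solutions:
 f(x) = C3*exp(3^(5/6)*x/3) + (C1*sin(3^(1/3)*x/2) + C2*cos(3^(1/3)*x/2))*exp(-3^(5/6)*x/6)


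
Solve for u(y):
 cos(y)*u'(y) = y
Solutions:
 u(y) = C1 + Integral(y/cos(y), y)


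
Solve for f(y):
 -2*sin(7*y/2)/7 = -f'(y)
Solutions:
 f(y) = C1 - 4*cos(7*y/2)/49


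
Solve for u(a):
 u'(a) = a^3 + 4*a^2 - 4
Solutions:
 u(a) = C1 + a^4/4 + 4*a^3/3 - 4*a


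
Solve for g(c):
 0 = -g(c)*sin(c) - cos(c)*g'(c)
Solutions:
 g(c) = C1*cos(c)


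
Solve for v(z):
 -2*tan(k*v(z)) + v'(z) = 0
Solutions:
 v(z) = Piecewise((-asin(exp(C1*k + 2*k*z))/k + pi/k, Ne(k, 0)), (nan, True))
 v(z) = Piecewise((asin(exp(C1*k + 2*k*z))/k, Ne(k, 0)), (nan, True))


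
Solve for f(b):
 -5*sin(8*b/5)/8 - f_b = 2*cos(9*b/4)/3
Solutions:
 f(b) = C1 - 8*sin(9*b/4)/27 + 25*cos(8*b/5)/64


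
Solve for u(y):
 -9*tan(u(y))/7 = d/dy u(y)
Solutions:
 u(y) = pi - asin(C1*exp(-9*y/7))
 u(y) = asin(C1*exp(-9*y/7))


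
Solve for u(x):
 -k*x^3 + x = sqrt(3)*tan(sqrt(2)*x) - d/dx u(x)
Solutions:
 u(x) = C1 + k*x^4/4 - x^2/2 - sqrt(6)*log(cos(sqrt(2)*x))/2


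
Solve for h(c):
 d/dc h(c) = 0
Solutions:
 h(c) = C1


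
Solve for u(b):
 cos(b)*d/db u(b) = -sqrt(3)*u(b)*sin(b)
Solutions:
 u(b) = C1*cos(b)^(sqrt(3))


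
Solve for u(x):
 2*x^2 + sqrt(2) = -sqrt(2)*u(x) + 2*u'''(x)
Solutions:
 u(x) = C3*exp(2^(5/6)*x/2) - sqrt(2)*x^2 + (C1*sin(2^(5/6)*sqrt(3)*x/4) + C2*cos(2^(5/6)*sqrt(3)*x/4))*exp(-2^(5/6)*x/4) - 1


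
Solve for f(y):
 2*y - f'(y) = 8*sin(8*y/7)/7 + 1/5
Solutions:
 f(y) = C1 + y^2 - y/5 + cos(8*y/7)


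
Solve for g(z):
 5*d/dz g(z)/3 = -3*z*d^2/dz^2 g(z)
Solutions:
 g(z) = C1 + C2*z^(4/9)


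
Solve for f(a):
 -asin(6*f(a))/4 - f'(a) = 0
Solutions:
 Integral(1/asin(6*_y), (_y, f(a))) = C1 - a/4


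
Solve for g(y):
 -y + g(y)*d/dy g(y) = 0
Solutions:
 g(y) = -sqrt(C1 + y^2)
 g(y) = sqrt(C1 + y^2)


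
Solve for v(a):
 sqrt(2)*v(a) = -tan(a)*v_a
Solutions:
 v(a) = C1/sin(a)^(sqrt(2))


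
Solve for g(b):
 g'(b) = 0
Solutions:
 g(b) = C1


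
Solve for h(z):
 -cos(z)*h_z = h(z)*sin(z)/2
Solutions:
 h(z) = C1*sqrt(cos(z))


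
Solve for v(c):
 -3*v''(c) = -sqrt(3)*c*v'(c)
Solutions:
 v(c) = C1 + C2*erfi(sqrt(2)*3^(3/4)*c/6)


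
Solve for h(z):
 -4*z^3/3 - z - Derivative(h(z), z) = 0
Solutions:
 h(z) = C1 - z^4/3 - z^2/2


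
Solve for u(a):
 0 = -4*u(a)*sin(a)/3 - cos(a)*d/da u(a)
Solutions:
 u(a) = C1*cos(a)^(4/3)


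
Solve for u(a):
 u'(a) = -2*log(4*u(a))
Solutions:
 Integral(1/(log(_y) + 2*log(2)), (_y, u(a)))/2 = C1 - a


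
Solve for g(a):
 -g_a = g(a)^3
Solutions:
 g(a) = -sqrt(2)*sqrt(-1/(C1 - a))/2
 g(a) = sqrt(2)*sqrt(-1/(C1 - a))/2


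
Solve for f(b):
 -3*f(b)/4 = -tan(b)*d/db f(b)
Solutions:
 f(b) = C1*sin(b)^(3/4)


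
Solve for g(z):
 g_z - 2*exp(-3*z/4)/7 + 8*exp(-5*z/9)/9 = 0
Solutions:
 g(z) = C1 - 8*exp(-3*z/4)/21 + 8*exp(-5*z/9)/5


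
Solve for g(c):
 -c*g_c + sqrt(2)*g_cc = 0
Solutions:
 g(c) = C1 + C2*erfi(2^(1/4)*c/2)


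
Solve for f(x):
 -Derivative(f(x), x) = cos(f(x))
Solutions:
 f(x) = pi - asin((C1 + exp(2*x))/(C1 - exp(2*x)))
 f(x) = asin((C1 + exp(2*x))/(C1 - exp(2*x)))


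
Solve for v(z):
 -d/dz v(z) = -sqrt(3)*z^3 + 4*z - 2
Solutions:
 v(z) = C1 + sqrt(3)*z^4/4 - 2*z^2 + 2*z


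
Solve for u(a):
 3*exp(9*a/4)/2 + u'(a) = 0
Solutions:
 u(a) = C1 - 2*exp(9*a/4)/3


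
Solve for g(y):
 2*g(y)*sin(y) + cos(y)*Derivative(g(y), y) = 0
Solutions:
 g(y) = C1*cos(y)^2


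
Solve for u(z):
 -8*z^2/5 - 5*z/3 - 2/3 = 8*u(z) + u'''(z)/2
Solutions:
 u(z) = C3*exp(-2*2^(1/3)*z) - z^2/5 - 5*z/24 + (C1*sin(2^(1/3)*sqrt(3)*z) + C2*cos(2^(1/3)*sqrt(3)*z))*exp(2^(1/3)*z) - 1/12


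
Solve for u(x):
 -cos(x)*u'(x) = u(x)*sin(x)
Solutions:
 u(x) = C1*cos(x)


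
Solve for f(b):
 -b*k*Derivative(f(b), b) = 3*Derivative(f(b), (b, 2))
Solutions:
 f(b) = Piecewise((-sqrt(6)*sqrt(pi)*C1*erf(sqrt(6)*b*sqrt(k)/6)/(2*sqrt(k)) - C2, (k > 0) | (k < 0)), (-C1*b - C2, True))


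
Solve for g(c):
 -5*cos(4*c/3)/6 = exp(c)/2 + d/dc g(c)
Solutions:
 g(c) = C1 - exp(c)/2 - 5*sin(4*c/3)/8


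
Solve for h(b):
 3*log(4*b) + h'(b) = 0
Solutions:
 h(b) = C1 - 3*b*log(b) - b*log(64) + 3*b


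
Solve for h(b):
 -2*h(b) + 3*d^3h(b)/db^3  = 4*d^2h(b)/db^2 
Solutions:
 h(b) = C1*exp(b*(-(9*sqrt(1113) + 307)^(1/3) - 16/(9*sqrt(1113) + 307)^(1/3) + 8)/18)*sin(sqrt(3)*b*(-(9*sqrt(1113) + 307)^(1/3) + 16/(9*sqrt(1113) + 307)^(1/3))/18) + C2*exp(b*(-(9*sqrt(1113) + 307)^(1/3) - 16/(9*sqrt(1113) + 307)^(1/3) + 8)/18)*cos(sqrt(3)*b*(-(9*sqrt(1113) + 307)^(1/3) + 16/(9*sqrt(1113) + 307)^(1/3))/18) + C3*exp(b*(16/(9*sqrt(1113) + 307)^(1/3) + 4 + (9*sqrt(1113) + 307)^(1/3))/9)


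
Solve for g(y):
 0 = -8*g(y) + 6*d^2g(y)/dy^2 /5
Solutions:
 g(y) = C1*exp(-2*sqrt(15)*y/3) + C2*exp(2*sqrt(15)*y/3)


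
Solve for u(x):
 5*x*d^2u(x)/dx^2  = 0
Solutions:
 u(x) = C1 + C2*x


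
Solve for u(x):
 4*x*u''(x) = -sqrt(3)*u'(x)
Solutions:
 u(x) = C1 + C2*x^(1 - sqrt(3)/4)


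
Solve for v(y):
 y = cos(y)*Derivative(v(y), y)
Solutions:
 v(y) = C1 + Integral(y/cos(y), y)


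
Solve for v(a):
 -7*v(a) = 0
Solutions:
 v(a) = 0


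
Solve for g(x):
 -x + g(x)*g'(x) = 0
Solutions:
 g(x) = -sqrt(C1 + x^2)
 g(x) = sqrt(C1 + x^2)


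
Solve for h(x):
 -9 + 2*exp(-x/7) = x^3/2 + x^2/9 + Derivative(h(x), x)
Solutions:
 h(x) = C1 - x^4/8 - x^3/27 - 9*x - 14*exp(-x/7)


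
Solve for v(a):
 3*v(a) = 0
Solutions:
 v(a) = 0


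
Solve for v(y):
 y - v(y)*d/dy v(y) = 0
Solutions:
 v(y) = -sqrt(C1 + y^2)
 v(y) = sqrt(C1 + y^2)


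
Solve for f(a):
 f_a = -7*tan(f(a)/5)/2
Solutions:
 f(a) = -5*asin(C1*exp(-7*a/10)) + 5*pi
 f(a) = 5*asin(C1*exp(-7*a/10))


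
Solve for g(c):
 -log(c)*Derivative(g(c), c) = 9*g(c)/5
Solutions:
 g(c) = C1*exp(-9*Integral(1/log(c), c)/5)


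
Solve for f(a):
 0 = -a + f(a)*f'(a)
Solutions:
 f(a) = -sqrt(C1 + a^2)
 f(a) = sqrt(C1 + a^2)


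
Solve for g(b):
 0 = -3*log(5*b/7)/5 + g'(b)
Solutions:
 g(b) = C1 + 3*b*log(b)/5 - 3*b*log(7)/5 - 3*b/5 + 3*b*log(5)/5


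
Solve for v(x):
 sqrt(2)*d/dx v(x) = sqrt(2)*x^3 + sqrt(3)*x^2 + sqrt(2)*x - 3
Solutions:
 v(x) = C1 + x^4/4 + sqrt(6)*x^3/6 + x^2/2 - 3*sqrt(2)*x/2


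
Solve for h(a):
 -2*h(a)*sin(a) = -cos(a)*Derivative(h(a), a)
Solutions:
 h(a) = C1/cos(a)^2


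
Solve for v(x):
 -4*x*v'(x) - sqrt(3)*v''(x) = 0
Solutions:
 v(x) = C1 + C2*erf(sqrt(2)*3^(3/4)*x/3)


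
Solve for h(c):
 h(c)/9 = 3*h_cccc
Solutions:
 h(c) = C1*exp(-3^(1/4)*c/3) + C2*exp(3^(1/4)*c/3) + C3*sin(3^(1/4)*c/3) + C4*cos(3^(1/4)*c/3)


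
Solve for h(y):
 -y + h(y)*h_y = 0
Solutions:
 h(y) = -sqrt(C1 + y^2)
 h(y) = sqrt(C1 + y^2)


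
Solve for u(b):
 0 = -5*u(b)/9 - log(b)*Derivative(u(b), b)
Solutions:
 u(b) = C1*exp(-5*Integral(1/log(b), b)/9)


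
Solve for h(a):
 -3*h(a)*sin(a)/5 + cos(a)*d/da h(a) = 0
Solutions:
 h(a) = C1/cos(a)^(3/5)


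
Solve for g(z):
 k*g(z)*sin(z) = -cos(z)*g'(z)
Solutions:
 g(z) = C1*exp(k*log(cos(z)))


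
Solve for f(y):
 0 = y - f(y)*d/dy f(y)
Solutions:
 f(y) = -sqrt(C1 + y^2)
 f(y) = sqrt(C1 + y^2)


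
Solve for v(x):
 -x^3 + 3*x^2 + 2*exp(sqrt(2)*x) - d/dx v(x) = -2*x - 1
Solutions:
 v(x) = C1 - x^4/4 + x^3 + x^2 + x + sqrt(2)*exp(sqrt(2)*x)


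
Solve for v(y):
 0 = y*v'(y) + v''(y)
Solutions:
 v(y) = C1 + C2*erf(sqrt(2)*y/2)


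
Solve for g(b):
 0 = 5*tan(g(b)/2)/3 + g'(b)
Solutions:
 g(b) = -2*asin(C1*exp(-5*b/6)) + 2*pi
 g(b) = 2*asin(C1*exp(-5*b/6))


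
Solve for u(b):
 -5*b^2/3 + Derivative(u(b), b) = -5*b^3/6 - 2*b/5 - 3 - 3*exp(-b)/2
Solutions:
 u(b) = C1 - 5*b^4/24 + 5*b^3/9 - b^2/5 - 3*b + 3*exp(-b)/2


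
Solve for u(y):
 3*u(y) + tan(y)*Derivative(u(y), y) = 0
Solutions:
 u(y) = C1/sin(y)^3


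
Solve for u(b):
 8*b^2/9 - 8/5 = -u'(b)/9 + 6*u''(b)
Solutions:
 u(b) = C1 + C2*exp(b/54) - 8*b^3/3 - 432*b^2 - 233208*b/5


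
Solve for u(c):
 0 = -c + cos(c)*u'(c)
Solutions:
 u(c) = C1 + Integral(c/cos(c), c)


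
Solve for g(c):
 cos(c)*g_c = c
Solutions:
 g(c) = C1 + Integral(c/cos(c), c)


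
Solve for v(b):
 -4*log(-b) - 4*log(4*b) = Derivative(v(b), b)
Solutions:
 v(b) = C1 - 8*b*log(b) + 4*b*(-2*log(2) + 2 - I*pi)


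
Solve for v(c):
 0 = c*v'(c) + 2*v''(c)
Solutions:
 v(c) = C1 + C2*erf(c/2)


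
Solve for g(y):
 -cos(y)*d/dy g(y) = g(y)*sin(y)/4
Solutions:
 g(y) = C1*cos(y)^(1/4)


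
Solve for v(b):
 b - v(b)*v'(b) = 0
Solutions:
 v(b) = -sqrt(C1 + b^2)
 v(b) = sqrt(C1 + b^2)


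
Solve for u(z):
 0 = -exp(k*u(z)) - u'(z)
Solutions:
 u(z) = Piecewise((log(1/(C1*k + k*z))/k, Ne(k, 0)), (nan, True))
 u(z) = Piecewise((C1 - z, Eq(k, 0)), (nan, True))


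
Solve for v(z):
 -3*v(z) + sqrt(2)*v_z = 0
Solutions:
 v(z) = C1*exp(3*sqrt(2)*z/2)


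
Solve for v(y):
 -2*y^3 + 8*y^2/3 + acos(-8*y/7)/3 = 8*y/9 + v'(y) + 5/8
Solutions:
 v(y) = C1 - y^4/2 + 8*y^3/9 - 4*y^2/9 + y*acos(-8*y/7)/3 - 5*y/8 + sqrt(49 - 64*y^2)/24


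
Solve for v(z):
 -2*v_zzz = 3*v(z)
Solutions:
 v(z) = C3*exp(-2^(2/3)*3^(1/3)*z/2) + (C1*sin(2^(2/3)*3^(5/6)*z/4) + C2*cos(2^(2/3)*3^(5/6)*z/4))*exp(2^(2/3)*3^(1/3)*z/4)


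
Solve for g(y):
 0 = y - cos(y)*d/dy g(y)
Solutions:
 g(y) = C1 + Integral(y/cos(y), y)


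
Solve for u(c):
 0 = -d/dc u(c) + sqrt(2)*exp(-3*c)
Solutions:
 u(c) = C1 - sqrt(2)*exp(-3*c)/3


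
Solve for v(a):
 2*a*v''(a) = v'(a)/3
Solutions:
 v(a) = C1 + C2*a^(7/6)


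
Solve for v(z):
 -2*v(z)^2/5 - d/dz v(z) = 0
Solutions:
 v(z) = 5/(C1 + 2*z)


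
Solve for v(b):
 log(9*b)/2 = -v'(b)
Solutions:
 v(b) = C1 - b*log(b)/2 - b*log(3) + b/2


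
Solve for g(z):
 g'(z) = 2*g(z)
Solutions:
 g(z) = C1*exp(2*z)


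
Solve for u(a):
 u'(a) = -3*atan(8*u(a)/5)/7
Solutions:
 Integral(1/atan(8*_y/5), (_y, u(a))) = C1 - 3*a/7


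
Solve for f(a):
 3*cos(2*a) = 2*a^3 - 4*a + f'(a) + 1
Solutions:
 f(a) = C1 - a^4/2 + 2*a^2 - a + 3*sin(2*a)/2


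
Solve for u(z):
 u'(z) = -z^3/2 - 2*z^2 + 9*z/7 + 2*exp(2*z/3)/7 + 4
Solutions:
 u(z) = C1 - z^4/8 - 2*z^3/3 + 9*z^2/14 + 4*z + 3*exp(2*z/3)/7


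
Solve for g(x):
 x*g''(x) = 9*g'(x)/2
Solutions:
 g(x) = C1 + C2*x^(11/2)


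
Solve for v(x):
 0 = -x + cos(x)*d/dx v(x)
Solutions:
 v(x) = C1 + Integral(x/cos(x), x)


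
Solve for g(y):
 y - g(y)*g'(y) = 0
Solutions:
 g(y) = -sqrt(C1 + y^2)
 g(y) = sqrt(C1 + y^2)


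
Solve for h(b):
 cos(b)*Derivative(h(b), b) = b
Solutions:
 h(b) = C1 + Integral(b/cos(b), b)


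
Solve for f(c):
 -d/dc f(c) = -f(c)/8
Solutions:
 f(c) = C1*exp(c/8)


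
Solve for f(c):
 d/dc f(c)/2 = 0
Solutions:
 f(c) = C1


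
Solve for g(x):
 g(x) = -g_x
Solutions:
 g(x) = C1*exp(-x)


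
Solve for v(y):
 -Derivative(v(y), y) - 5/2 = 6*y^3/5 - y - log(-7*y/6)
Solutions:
 v(y) = C1 - 3*y^4/10 + y^2/2 + y*log(-y) + y*(-7/2 - log(6) + log(7))


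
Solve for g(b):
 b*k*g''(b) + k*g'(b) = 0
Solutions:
 g(b) = C1 + C2*log(b)


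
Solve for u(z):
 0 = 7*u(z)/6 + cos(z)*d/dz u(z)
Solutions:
 u(z) = C1*(sin(z) - 1)^(7/12)/(sin(z) + 1)^(7/12)


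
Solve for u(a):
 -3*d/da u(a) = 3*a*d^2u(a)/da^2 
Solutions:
 u(a) = C1 + C2*log(a)


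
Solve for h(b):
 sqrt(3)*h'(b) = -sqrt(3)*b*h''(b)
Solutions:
 h(b) = C1 + C2*log(b)


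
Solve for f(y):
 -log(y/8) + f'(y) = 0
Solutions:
 f(y) = C1 + y*log(y) - y*log(8) - y


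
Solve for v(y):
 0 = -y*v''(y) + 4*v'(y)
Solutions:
 v(y) = C1 + C2*y^5


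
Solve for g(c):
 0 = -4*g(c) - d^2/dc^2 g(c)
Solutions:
 g(c) = C1*sin(2*c) + C2*cos(2*c)


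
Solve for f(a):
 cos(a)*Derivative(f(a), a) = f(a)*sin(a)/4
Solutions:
 f(a) = C1/cos(a)^(1/4)


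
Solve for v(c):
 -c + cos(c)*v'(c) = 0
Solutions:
 v(c) = C1 + Integral(c/cos(c), c)


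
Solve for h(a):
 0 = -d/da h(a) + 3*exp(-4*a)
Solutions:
 h(a) = C1 - 3*exp(-4*a)/4


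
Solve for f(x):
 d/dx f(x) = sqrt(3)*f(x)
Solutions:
 f(x) = C1*exp(sqrt(3)*x)


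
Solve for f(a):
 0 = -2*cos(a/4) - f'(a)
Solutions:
 f(a) = C1 - 8*sin(a/4)


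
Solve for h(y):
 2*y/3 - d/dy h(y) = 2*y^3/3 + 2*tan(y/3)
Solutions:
 h(y) = C1 - y^4/6 + y^2/3 + 6*log(cos(y/3))


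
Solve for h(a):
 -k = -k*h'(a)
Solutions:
 h(a) = C1 + a


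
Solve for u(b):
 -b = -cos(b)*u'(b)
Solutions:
 u(b) = C1 + Integral(b/cos(b), b)


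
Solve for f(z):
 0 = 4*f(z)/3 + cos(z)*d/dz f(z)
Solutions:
 f(z) = C1*(sin(z) - 1)^(2/3)/(sin(z) + 1)^(2/3)


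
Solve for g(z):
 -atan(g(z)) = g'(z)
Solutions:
 Integral(1/atan(_y), (_y, g(z))) = C1 - z


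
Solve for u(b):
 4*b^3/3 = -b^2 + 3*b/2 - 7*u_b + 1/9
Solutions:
 u(b) = C1 - b^4/21 - b^3/21 + 3*b^2/28 + b/63


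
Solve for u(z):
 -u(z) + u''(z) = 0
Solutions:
 u(z) = C1*exp(-z) + C2*exp(z)


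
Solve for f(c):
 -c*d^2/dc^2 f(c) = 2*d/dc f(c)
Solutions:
 f(c) = C1 + C2/c


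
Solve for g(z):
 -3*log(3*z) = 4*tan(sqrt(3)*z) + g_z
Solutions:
 g(z) = C1 - 3*z*log(z) - 3*z*log(3) + 3*z + 4*sqrt(3)*log(cos(sqrt(3)*z))/3


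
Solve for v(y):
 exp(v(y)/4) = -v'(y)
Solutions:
 v(y) = 4*log(1/(C1 + y)) + 8*log(2)


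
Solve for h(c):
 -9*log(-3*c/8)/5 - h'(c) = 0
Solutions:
 h(c) = C1 - 9*c*log(-c)/5 + 9*c*(-log(3) + 1 + 3*log(2))/5


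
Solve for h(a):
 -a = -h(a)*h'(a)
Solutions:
 h(a) = -sqrt(C1 + a^2)
 h(a) = sqrt(C1 + a^2)


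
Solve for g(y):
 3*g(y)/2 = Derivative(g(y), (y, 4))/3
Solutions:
 g(y) = C1*exp(-2^(3/4)*sqrt(3)*y/2) + C2*exp(2^(3/4)*sqrt(3)*y/2) + C3*sin(2^(3/4)*sqrt(3)*y/2) + C4*cos(2^(3/4)*sqrt(3)*y/2)


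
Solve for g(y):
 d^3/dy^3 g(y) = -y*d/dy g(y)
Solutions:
 g(y) = C1 + Integral(C2*airyai(-y) + C3*airybi(-y), y)


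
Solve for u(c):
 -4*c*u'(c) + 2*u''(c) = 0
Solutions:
 u(c) = C1 + C2*erfi(c)


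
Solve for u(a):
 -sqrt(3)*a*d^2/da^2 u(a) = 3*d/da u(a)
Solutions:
 u(a) = C1 + C2*a^(1 - sqrt(3))


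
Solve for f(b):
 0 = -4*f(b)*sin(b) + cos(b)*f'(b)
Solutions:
 f(b) = C1/cos(b)^4


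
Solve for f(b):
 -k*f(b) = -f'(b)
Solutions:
 f(b) = C1*exp(b*k)


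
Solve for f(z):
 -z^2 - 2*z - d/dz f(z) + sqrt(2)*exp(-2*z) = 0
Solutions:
 f(z) = C1 - z^3/3 - z^2 - sqrt(2)*exp(-2*z)/2


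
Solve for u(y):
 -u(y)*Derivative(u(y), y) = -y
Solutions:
 u(y) = -sqrt(C1 + y^2)
 u(y) = sqrt(C1 + y^2)


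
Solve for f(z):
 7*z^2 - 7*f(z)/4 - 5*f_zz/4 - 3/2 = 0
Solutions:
 f(z) = C1*sin(sqrt(35)*z/5) + C2*cos(sqrt(35)*z/5) + 4*z^2 - 46/7


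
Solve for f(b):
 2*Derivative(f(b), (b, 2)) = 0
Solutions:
 f(b) = C1 + C2*b


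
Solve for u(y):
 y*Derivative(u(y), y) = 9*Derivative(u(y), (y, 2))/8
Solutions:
 u(y) = C1 + C2*erfi(2*y/3)


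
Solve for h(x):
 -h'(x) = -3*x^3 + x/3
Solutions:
 h(x) = C1 + 3*x^4/4 - x^2/6


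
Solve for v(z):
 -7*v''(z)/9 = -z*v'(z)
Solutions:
 v(z) = C1 + C2*erfi(3*sqrt(14)*z/14)


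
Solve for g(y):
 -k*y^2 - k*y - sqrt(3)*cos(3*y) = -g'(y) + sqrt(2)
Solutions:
 g(y) = C1 + k*y^3/3 + k*y^2/2 + sqrt(2)*y + sqrt(3)*sin(3*y)/3


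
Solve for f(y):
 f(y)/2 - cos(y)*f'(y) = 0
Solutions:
 f(y) = C1*(sin(y) + 1)^(1/4)/(sin(y) - 1)^(1/4)


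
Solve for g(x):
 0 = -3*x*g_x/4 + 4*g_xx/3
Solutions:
 g(x) = C1 + C2*erfi(3*sqrt(2)*x/8)


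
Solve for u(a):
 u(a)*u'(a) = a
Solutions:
 u(a) = -sqrt(C1 + a^2)
 u(a) = sqrt(C1 + a^2)


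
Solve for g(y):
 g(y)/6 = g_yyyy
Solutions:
 g(y) = C1*exp(-6^(3/4)*y/6) + C2*exp(6^(3/4)*y/6) + C3*sin(6^(3/4)*y/6) + C4*cos(6^(3/4)*y/6)


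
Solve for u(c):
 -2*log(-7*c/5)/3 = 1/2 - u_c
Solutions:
 u(c) = C1 + 2*c*log(-c)/3 + c*(-4*log(5) - 1 + 4*log(7))/6


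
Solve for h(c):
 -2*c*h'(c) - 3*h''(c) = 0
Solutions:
 h(c) = C1 + C2*erf(sqrt(3)*c/3)


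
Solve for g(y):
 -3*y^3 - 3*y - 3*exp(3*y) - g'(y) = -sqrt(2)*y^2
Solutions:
 g(y) = C1 - 3*y^4/4 + sqrt(2)*y^3/3 - 3*y^2/2 - exp(3*y)


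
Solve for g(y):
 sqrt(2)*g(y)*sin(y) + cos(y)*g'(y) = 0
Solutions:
 g(y) = C1*cos(y)^(sqrt(2))


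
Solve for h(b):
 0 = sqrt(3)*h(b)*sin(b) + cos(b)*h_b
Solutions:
 h(b) = C1*cos(b)^(sqrt(3))


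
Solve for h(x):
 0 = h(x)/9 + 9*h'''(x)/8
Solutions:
 h(x) = C3*exp(-2*3^(2/3)*x/9) + (C1*sin(3^(1/6)*x/3) + C2*cos(3^(1/6)*x/3))*exp(3^(2/3)*x/9)


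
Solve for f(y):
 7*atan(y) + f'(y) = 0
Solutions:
 f(y) = C1 - 7*y*atan(y) + 7*log(y^2 + 1)/2


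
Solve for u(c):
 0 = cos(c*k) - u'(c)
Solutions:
 u(c) = C1 + sin(c*k)/k


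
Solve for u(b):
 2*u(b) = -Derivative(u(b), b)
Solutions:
 u(b) = C1*exp(-2*b)


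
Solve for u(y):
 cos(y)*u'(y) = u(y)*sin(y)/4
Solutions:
 u(y) = C1/cos(y)^(1/4)


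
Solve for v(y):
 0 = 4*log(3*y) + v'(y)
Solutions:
 v(y) = C1 - 4*y*log(y) - y*log(81) + 4*y


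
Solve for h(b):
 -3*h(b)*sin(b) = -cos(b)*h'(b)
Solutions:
 h(b) = C1/cos(b)^3


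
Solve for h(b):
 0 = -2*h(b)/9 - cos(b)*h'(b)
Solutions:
 h(b) = C1*(sin(b) - 1)^(1/9)/(sin(b) + 1)^(1/9)


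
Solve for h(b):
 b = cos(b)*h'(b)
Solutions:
 h(b) = C1 + Integral(b/cos(b), b)


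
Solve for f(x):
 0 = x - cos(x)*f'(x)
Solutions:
 f(x) = C1 + Integral(x/cos(x), x)


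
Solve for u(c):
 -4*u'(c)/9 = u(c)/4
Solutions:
 u(c) = C1*exp(-9*c/16)


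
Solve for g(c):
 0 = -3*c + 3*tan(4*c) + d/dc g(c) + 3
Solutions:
 g(c) = C1 + 3*c^2/2 - 3*c + 3*log(cos(4*c))/4


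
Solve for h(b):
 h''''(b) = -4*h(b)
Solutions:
 h(b) = (C1*sin(b) + C2*cos(b))*exp(-b) + (C3*sin(b) + C4*cos(b))*exp(b)


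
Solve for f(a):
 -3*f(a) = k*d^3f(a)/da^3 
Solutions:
 f(a) = C1*exp(3^(1/3)*a*(-1/k)^(1/3)) + C2*exp(a*(-1/k)^(1/3)*(-3^(1/3) + 3^(5/6)*I)/2) + C3*exp(-a*(-1/k)^(1/3)*(3^(1/3) + 3^(5/6)*I)/2)


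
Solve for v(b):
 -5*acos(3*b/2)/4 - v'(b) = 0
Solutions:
 v(b) = C1 - 5*b*acos(3*b/2)/4 + 5*sqrt(4 - 9*b^2)/12


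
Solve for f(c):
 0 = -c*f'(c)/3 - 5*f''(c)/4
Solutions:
 f(c) = C1 + C2*erf(sqrt(30)*c/15)


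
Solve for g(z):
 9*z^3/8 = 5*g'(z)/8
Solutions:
 g(z) = C1 + 9*z^4/20


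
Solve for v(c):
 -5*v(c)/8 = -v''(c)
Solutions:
 v(c) = C1*exp(-sqrt(10)*c/4) + C2*exp(sqrt(10)*c/4)


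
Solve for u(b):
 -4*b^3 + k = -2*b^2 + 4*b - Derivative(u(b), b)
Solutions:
 u(b) = C1 + b^4 - 2*b^3/3 + 2*b^2 - b*k


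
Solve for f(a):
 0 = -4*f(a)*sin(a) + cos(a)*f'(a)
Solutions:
 f(a) = C1/cos(a)^4


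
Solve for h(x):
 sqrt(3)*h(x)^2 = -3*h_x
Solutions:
 h(x) = 3/(C1 + sqrt(3)*x)


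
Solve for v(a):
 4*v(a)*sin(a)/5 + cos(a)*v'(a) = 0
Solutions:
 v(a) = C1*cos(a)^(4/5)


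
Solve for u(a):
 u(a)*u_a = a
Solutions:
 u(a) = -sqrt(C1 + a^2)
 u(a) = sqrt(C1 + a^2)


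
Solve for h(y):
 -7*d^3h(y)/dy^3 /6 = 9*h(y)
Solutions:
 h(y) = C3*exp(-3*2^(1/3)*7^(2/3)*y/7) + (C1*sin(3*2^(1/3)*sqrt(3)*7^(2/3)*y/14) + C2*cos(3*2^(1/3)*sqrt(3)*7^(2/3)*y/14))*exp(3*2^(1/3)*7^(2/3)*y/14)


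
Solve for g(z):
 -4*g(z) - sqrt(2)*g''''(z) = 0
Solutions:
 g(z) = (C1*sin(2^(7/8)*z/2) + C2*cos(2^(7/8)*z/2))*exp(-2^(7/8)*z/2) + (C3*sin(2^(7/8)*z/2) + C4*cos(2^(7/8)*z/2))*exp(2^(7/8)*z/2)


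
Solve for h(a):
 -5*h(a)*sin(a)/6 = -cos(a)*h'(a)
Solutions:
 h(a) = C1/cos(a)^(5/6)


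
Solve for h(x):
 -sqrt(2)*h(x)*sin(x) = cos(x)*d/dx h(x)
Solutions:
 h(x) = C1*cos(x)^(sqrt(2))


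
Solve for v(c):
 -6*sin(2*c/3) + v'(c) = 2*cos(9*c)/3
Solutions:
 v(c) = C1 + 2*sin(9*c)/27 - 9*cos(2*c/3)


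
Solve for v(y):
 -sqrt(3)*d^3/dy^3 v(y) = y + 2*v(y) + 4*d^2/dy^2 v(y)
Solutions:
 v(y) = C1*exp(y*(-8*sqrt(3) + 16/(sqrt(627) + 145*sqrt(3)/9)^(1/3) + 3*(sqrt(627) + 145*sqrt(3)/9)^(1/3))/18)*sin(sqrt(3)*y*(-3*(sqrt(627) + 145*sqrt(3)/9)^(1/3) + 16/(sqrt(627) + 145*sqrt(3)/9)^(1/3))/18) + C2*exp(y*(-8*sqrt(3) + 16/(sqrt(627) + 145*sqrt(3)/9)^(1/3) + 3*(sqrt(627) + 145*sqrt(3)/9)^(1/3))/18)*cos(sqrt(3)*y*(-3*(sqrt(627) + 145*sqrt(3)/9)^(1/3) + 16/(sqrt(627) + 145*sqrt(3)/9)^(1/3))/18) + C3*exp(-y*(16/(sqrt(627) + 145*sqrt(3)/9)^(1/3) + 4*sqrt(3) + 3*(sqrt(627) + 145*sqrt(3)/9)^(1/3))/9) - y/2


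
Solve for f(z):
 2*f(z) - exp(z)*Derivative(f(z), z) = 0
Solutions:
 f(z) = C1*exp(-2*exp(-z))


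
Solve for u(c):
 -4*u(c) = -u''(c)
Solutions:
 u(c) = C1*exp(-2*c) + C2*exp(2*c)


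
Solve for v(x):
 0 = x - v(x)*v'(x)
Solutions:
 v(x) = -sqrt(C1 + x^2)
 v(x) = sqrt(C1 + x^2)


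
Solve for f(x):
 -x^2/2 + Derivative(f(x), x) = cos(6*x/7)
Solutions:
 f(x) = C1 + x^3/6 + 7*sin(6*x/7)/6


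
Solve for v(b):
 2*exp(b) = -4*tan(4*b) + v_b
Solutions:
 v(b) = C1 + 2*exp(b) - log(cos(4*b))


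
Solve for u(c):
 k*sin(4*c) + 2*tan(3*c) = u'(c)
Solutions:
 u(c) = C1 - k*cos(4*c)/4 - 2*log(cos(3*c))/3


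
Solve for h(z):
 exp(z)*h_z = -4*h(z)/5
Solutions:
 h(z) = C1*exp(4*exp(-z)/5)


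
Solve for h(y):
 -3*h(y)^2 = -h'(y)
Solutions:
 h(y) = -1/(C1 + 3*y)


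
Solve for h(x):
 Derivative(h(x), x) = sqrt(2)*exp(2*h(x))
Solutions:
 h(x) = log(-sqrt(-1/(C1 + sqrt(2)*x))) - log(2)/2
 h(x) = log(-1/(C1 + sqrt(2)*x))/2 - log(2)/2


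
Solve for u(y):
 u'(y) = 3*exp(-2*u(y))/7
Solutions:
 u(y) = log(-sqrt(C1 + 42*y)) - log(7)
 u(y) = log(C1 + 42*y)/2 - log(7)


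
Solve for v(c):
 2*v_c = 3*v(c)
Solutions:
 v(c) = C1*exp(3*c/2)


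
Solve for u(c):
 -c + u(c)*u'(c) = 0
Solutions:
 u(c) = -sqrt(C1 + c^2)
 u(c) = sqrt(C1 + c^2)


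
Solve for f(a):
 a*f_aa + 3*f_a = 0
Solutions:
 f(a) = C1 + C2/a^2


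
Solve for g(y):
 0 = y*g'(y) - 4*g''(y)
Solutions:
 g(y) = C1 + C2*erfi(sqrt(2)*y/4)


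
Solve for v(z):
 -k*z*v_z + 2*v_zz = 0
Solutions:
 v(z) = Piecewise((-sqrt(pi)*C1*erf(z*sqrt(-k)/2)/sqrt(-k) - C2, (k > 0) | (k < 0)), (-C1*z - C2, True))


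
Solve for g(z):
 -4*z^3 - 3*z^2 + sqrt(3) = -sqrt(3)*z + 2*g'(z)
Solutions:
 g(z) = C1 - z^4/2 - z^3/2 + sqrt(3)*z^2/4 + sqrt(3)*z/2


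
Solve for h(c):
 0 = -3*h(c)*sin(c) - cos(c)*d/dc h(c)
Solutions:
 h(c) = C1*cos(c)^3


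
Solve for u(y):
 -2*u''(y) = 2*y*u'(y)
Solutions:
 u(y) = C1 + C2*erf(sqrt(2)*y/2)


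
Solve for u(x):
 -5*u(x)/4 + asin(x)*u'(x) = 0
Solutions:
 u(x) = C1*exp(5*Integral(1/asin(x), x)/4)


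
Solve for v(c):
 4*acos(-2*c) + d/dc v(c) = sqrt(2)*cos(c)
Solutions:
 v(c) = C1 - 4*c*acos(-2*c) - 2*sqrt(1 - 4*c^2) + sqrt(2)*sin(c)


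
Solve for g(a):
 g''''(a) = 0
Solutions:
 g(a) = C1 + C2*a + C3*a^2 + C4*a^3


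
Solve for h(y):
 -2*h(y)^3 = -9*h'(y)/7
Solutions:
 h(y) = -3*sqrt(2)*sqrt(-1/(C1 + 14*y))/2
 h(y) = 3*sqrt(2)*sqrt(-1/(C1 + 14*y))/2


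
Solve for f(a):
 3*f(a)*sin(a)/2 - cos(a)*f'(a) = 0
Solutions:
 f(a) = C1/cos(a)^(3/2)
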